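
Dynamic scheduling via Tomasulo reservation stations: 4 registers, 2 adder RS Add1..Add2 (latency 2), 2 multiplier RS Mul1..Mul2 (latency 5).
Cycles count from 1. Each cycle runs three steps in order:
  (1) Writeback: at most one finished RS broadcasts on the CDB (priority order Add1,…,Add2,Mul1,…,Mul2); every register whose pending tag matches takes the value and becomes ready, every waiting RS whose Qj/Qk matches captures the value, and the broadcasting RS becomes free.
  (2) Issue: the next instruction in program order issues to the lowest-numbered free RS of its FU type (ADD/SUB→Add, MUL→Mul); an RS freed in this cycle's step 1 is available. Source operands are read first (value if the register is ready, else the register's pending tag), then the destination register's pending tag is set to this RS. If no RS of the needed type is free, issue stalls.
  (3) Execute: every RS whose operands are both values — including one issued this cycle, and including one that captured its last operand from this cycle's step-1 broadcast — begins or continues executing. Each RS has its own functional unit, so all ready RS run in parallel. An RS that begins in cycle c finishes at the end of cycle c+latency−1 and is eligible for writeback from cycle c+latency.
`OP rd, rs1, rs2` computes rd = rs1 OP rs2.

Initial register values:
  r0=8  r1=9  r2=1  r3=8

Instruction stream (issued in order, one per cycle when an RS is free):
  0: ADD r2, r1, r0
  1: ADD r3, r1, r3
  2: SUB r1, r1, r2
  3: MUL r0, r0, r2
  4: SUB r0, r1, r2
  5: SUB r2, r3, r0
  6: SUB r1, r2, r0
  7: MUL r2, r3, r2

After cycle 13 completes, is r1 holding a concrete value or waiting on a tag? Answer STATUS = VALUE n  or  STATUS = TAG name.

STATUS = VALUE 67

cycle 1: issue ADD r2<-Add1 // r0:8,r1:9,r2:Add1,r3:8
cycle 2: issue ADD r3<-Add2 // r0:8,r1:9,r2:Add1,r3:Add2
cycle 3: CDB Add1=17; issue SUB r1<-Add1 // r0:8,r1:Add1,r2:17,r3:Add2
cycle 4: CDB Add2=17; issue MUL r0<-Mul1 // r0:Mul1,r1:Add1,r2:17,r3:17
cycle 5: CDB Add1=-8; issue SUB r0<-Add1 // r0:Add1,r1:-8,r2:17,r3:17
cycle 6: issue SUB r2<-Add2 // r0:Add1,r1:-8,r2:Add2,r3:17
cycle 7: CDB Add1=-25; issue SUB r1<-Add1 // r0:-25,r1:Add1,r2:Add2,r3:17
cycle 8: issue MUL r2<-Mul2 // r0:-25,r1:Add1,r2:Mul2,r3:17
cycle 9: CDB Add2=42 // r0:-25,r1:Add1,r2:Mul2,r3:17
cycle 10: CDB Mul1=136 // r0:-25,r1:Add1,r2:Mul2,r3:17
cycle 11: CDB Add1=67 // r0:-25,r1:67,r2:Mul2,r3:17
cycle 12: - // r0:-25,r1:67,r2:Mul2,r3:17
cycle 13: - // r0:-25,r1:67,r2:Mul2,r3:17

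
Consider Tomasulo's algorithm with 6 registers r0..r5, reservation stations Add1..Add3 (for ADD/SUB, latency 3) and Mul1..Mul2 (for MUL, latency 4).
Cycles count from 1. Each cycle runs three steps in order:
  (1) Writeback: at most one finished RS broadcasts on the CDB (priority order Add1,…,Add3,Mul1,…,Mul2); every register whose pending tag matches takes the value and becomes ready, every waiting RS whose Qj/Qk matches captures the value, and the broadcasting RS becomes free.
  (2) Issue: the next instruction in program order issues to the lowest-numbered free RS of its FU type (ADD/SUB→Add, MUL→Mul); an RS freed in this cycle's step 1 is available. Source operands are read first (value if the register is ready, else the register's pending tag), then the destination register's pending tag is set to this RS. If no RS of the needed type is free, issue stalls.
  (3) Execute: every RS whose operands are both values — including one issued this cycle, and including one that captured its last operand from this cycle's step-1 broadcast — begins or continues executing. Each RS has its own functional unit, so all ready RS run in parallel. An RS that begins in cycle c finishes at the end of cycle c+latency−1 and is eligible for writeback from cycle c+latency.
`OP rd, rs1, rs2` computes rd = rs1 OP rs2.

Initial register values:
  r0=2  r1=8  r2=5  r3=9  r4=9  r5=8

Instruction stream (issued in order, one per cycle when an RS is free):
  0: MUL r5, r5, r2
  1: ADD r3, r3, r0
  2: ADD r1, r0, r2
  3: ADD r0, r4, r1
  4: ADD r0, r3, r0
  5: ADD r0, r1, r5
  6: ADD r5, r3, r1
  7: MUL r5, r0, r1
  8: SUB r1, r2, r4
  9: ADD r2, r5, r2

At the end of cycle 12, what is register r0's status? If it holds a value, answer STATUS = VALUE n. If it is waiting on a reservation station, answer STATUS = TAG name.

STATUS = VALUE 47

c1: issue MUL r5<-Mul1 | r0:2,r1:8,r2:5,r3:9,r4:9,r5:Mul1
c2: issue ADD r3<-Add1 | r0:2,r1:8,r2:5,r3:Add1,r4:9,r5:Mul1
c3: issue ADD r1<-Add2 | r0:2,r1:Add2,r2:5,r3:Add1,r4:9,r5:Mul1
c4: issue ADD r0<-Add3 | r0:Add3,r1:Add2,r2:5,r3:Add1,r4:9,r5:Mul1
c5: CDB Add1=11; issue ADD r0<-Add1 | r0:Add1,r1:Add2,r2:5,r3:11,r4:9,r5:Mul1
c6: CDB Add2=7; issue ADD r0<-Add2 | r0:Add2,r1:7,r2:5,r3:11,r4:9,r5:Mul1
c7: CDB Mul1=40; stall | r0:Add2,r1:7,r2:5,r3:11,r4:9,r5:40
c8: stall | r0:Add2,r1:7,r2:5,r3:11,r4:9,r5:40
c9: CDB Add3=16; issue ADD r5<-Add3 | r0:Add2,r1:7,r2:5,r3:11,r4:9,r5:Add3
c10: CDB Add2=47; issue MUL r5<-Mul1 | r0:47,r1:7,r2:5,r3:11,r4:9,r5:Mul1
c11: issue SUB r1<-Add2 | r0:47,r1:Add2,r2:5,r3:11,r4:9,r5:Mul1
c12: CDB Add1=27; issue ADD r2<-Add1 | r0:47,r1:Add2,r2:Add1,r3:11,r4:9,r5:Mul1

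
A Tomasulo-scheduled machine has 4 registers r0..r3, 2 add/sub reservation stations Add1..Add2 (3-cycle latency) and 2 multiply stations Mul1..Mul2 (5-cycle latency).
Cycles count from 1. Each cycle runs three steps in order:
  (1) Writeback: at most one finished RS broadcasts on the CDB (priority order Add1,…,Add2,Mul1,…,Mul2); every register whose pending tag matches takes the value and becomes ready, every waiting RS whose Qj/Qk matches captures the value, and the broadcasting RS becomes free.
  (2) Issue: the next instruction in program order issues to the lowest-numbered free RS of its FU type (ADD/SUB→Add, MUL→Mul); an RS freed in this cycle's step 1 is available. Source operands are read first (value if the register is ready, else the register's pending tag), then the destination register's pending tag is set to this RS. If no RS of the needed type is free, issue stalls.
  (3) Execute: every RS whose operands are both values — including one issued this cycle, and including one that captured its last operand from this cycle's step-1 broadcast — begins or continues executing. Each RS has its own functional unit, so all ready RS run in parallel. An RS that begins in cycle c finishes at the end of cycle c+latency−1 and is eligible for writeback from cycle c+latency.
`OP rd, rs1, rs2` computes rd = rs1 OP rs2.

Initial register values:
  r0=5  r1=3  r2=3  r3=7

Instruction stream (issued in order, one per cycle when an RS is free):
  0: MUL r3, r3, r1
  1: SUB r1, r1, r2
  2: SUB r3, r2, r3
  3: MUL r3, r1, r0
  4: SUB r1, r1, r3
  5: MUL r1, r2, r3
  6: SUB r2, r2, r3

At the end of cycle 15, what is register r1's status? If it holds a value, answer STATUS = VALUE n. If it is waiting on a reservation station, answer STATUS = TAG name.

STATUS = VALUE 0

c1: issue MUL r3<-Mul1 | r0:5,r1:3,r2:3,r3:Mul1
c2: issue SUB r1<-Add1 | r0:5,r1:Add1,r2:3,r3:Mul1
c3: issue SUB r3<-Add2 | r0:5,r1:Add1,r2:3,r3:Add2
c4: issue MUL r3<-Mul2 | r0:5,r1:Add1,r2:3,r3:Mul2
c5: CDB Add1=0; issue SUB r1<-Add1 | r0:5,r1:Add1,r2:3,r3:Mul2
c6: CDB Mul1=21; issue MUL r1<-Mul1 | r0:5,r1:Mul1,r2:3,r3:Mul2
c7: stall | r0:5,r1:Mul1,r2:3,r3:Mul2
c8: stall | r0:5,r1:Mul1,r2:3,r3:Mul2
c9: CDB Add2=-18; issue SUB r2<-Add2 | r0:5,r1:Mul1,r2:Add2,r3:Mul2
c10: CDB Mul2=0 | r0:5,r1:Mul1,r2:Add2,r3:0
c11: - | r0:5,r1:Mul1,r2:Add2,r3:0
c12: - | r0:5,r1:Mul1,r2:Add2,r3:0
c13: CDB Add1=0 | r0:5,r1:Mul1,r2:Add2,r3:0
c14: CDB Add2=3 | r0:5,r1:Mul1,r2:3,r3:0
c15: CDB Mul1=0 | r0:5,r1:0,r2:3,r3:0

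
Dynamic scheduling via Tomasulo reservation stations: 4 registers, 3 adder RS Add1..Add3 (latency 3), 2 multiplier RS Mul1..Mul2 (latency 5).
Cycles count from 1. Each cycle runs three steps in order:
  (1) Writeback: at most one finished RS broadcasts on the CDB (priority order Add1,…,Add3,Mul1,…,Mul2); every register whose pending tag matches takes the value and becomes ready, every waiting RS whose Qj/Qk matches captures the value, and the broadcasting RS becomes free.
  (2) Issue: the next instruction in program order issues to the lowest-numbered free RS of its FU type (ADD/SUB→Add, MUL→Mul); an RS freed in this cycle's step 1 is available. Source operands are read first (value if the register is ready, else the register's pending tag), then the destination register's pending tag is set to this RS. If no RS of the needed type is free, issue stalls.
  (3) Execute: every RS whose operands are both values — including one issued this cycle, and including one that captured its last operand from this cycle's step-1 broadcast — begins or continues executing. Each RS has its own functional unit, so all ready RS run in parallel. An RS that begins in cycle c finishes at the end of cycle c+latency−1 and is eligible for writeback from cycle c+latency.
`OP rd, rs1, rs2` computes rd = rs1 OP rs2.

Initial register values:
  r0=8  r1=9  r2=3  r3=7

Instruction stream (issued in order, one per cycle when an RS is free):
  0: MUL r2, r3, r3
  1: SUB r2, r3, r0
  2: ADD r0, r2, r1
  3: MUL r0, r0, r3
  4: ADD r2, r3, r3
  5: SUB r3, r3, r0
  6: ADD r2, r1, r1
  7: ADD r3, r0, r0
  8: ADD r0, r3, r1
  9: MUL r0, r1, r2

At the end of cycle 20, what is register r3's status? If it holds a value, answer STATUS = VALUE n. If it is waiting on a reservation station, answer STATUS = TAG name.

c1: issue MUL r2<-Mul1 | r0:8,r1:9,r2:Mul1,r3:7
c2: issue SUB r2<-Add1 | r0:8,r1:9,r2:Add1,r3:7
c3: issue ADD r0<-Add2 | r0:Add2,r1:9,r2:Add1,r3:7
c4: issue MUL r0<-Mul2 | r0:Mul2,r1:9,r2:Add1,r3:7
c5: CDB Add1=-1; issue ADD r2<-Add1 | r0:Mul2,r1:9,r2:Add1,r3:7
c6: CDB Mul1=49; issue SUB r3<-Add3 | r0:Mul2,r1:9,r2:Add1,r3:Add3
c7: stall | r0:Mul2,r1:9,r2:Add1,r3:Add3
c8: CDB Add1=14; issue ADD r2<-Add1 | r0:Mul2,r1:9,r2:Add1,r3:Add3
c9: CDB Add2=8; issue ADD r3<-Add2 | r0:Mul2,r1:9,r2:Add1,r3:Add2
c10: stall | r0:Mul2,r1:9,r2:Add1,r3:Add2
c11: CDB Add1=18; issue ADD r0<-Add1 | r0:Add1,r1:9,r2:18,r3:Add2
c12: issue MUL r0<-Mul1 | r0:Mul1,r1:9,r2:18,r3:Add2
c13: - | r0:Mul1,r1:9,r2:18,r3:Add2
c14: CDB Mul2=56 | r0:Mul1,r1:9,r2:18,r3:Add2
c15: - | r0:Mul1,r1:9,r2:18,r3:Add2
c16: - | r0:Mul1,r1:9,r2:18,r3:Add2
c17: CDB Add2=112 | r0:Mul1,r1:9,r2:18,r3:112
c18: CDB Add3=-49 | r0:Mul1,r1:9,r2:18,r3:112
c19: CDB Mul1=162 | r0:162,r1:9,r2:18,r3:112
c20: CDB Add1=121 | r0:162,r1:9,r2:18,r3:112

STATUS = VALUE 112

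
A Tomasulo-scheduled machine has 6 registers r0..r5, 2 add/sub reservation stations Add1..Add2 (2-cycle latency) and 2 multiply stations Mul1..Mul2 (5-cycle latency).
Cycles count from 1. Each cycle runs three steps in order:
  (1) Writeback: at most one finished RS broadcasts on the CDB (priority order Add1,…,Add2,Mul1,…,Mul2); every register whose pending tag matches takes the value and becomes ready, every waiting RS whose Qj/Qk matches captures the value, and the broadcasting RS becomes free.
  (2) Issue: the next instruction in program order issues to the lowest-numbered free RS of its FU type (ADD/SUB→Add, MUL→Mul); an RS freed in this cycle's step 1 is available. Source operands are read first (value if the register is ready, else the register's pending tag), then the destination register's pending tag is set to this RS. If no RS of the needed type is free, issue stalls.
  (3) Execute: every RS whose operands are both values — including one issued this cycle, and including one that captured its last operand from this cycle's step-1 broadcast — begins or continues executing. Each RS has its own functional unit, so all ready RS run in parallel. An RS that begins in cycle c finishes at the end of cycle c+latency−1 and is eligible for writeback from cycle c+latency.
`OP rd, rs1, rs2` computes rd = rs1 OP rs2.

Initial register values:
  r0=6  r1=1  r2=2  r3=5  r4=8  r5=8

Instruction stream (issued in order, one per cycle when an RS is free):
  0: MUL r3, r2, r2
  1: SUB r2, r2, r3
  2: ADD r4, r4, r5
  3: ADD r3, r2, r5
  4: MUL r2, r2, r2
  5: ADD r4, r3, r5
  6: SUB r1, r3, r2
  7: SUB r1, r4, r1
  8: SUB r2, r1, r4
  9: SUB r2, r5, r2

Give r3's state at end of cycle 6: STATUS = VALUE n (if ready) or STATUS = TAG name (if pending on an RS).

STATUS = TAG Add2

cycle 1: issue MUL r3<-Mul1 // r0:6,r1:1,r2:2,r3:Mul1,r4:8,r5:8
cycle 2: issue SUB r2<-Add1 // r0:6,r1:1,r2:Add1,r3:Mul1,r4:8,r5:8
cycle 3: issue ADD r4<-Add2 // r0:6,r1:1,r2:Add1,r3:Mul1,r4:Add2,r5:8
cycle 4: stall // r0:6,r1:1,r2:Add1,r3:Mul1,r4:Add2,r5:8
cycle 5: CDB Add2=16; issue ADD r3<-Add2 // r0:6,r1:1,r2:Add1,r3:Add2,r4:16,r5:8
cycle 6: CDB Mul1=4; issue MUL r2<-Mul1 // r0:6,r1:1,r2:Mul1,r3:Add2,r4:16,r5:8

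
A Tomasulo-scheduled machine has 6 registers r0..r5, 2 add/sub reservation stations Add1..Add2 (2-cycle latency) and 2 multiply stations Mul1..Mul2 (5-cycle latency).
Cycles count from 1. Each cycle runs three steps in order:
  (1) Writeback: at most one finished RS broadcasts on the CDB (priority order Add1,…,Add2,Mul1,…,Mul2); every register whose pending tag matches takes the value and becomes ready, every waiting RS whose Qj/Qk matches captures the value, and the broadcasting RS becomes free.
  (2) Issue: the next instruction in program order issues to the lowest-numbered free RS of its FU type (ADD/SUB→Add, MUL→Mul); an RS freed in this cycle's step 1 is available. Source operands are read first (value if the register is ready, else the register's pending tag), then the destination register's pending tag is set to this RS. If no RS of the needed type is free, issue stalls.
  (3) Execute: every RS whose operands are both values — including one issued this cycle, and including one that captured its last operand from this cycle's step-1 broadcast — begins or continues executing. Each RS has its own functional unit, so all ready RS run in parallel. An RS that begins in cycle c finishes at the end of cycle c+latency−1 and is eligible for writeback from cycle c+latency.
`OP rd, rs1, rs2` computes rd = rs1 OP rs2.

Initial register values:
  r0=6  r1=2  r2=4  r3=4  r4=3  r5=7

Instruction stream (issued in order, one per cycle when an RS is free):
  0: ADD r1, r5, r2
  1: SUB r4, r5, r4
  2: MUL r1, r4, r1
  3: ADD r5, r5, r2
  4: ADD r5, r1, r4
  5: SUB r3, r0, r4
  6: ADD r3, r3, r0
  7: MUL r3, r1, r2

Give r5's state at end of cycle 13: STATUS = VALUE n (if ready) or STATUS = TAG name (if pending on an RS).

STATUS = VALUE 48

cycle 1: issue ADD r1<-Add1 // r0:6,r1:Add1,r2:4,r3:4,r4:3,r5:7
cycle 2: issue SUB r4<-Add2 // r0:6,r1:Add1,r2:4,r3:4,r4:Add2,r5:7
cycle 3: CDB Add1=11; issue MUL r1<-Mul1 // r0:6,r1:Mul1,r2:4,r3:4,r4:Add2,r5:7
cycle 4: CDB Add2=4; issue ADD r5<-Add1 // r0:6,r1:Mul1,r2:4,r3:4,r4:4,r5:Add1
cycle 5: issue ADD r5<-Add2 // r0:6,r1:Mul1,r2:4,r3:4,r4:4,r5:Add2
cycle 6: CDB Add1=11; issue SUB r3<-Add1 // r0:6,r1:Mul1,r2:4,r3:Add1,r4:4,r5:Add2
cycle 7: stall // r0:6,r1:Mul1,r2:4,r3:Add1,r4:4,r5:Add2
cycle 8: CDB Add1=2; issue ADD r3<-Add1 // r0:6,r1:Mul1,r2:4,r3:Add1,r4:4,r5:Add2
cycle 9: CDB Mul1=44; issue MUL r3<-Mul1 // r0:6,r1:44,r2:4,r3:Mul1,r4:4,r5:Add2
cycle 10: CDB Add1=8 // r0:6,r1:44,r2:4,r3:Mul1,r4:4,r5:Add2
cycle 11: CDB Add2=48 // r0:6,r1:44,r2:4,r3:Mul1,r4:4,r5:48
cycle 12: - // r0:6,r1:44,r2:4,r3:Mul1,r4:4,r5:48
cycle 13: - // r0:6,r1:44,r2:4,r3:Mul1,r4:4,r5:48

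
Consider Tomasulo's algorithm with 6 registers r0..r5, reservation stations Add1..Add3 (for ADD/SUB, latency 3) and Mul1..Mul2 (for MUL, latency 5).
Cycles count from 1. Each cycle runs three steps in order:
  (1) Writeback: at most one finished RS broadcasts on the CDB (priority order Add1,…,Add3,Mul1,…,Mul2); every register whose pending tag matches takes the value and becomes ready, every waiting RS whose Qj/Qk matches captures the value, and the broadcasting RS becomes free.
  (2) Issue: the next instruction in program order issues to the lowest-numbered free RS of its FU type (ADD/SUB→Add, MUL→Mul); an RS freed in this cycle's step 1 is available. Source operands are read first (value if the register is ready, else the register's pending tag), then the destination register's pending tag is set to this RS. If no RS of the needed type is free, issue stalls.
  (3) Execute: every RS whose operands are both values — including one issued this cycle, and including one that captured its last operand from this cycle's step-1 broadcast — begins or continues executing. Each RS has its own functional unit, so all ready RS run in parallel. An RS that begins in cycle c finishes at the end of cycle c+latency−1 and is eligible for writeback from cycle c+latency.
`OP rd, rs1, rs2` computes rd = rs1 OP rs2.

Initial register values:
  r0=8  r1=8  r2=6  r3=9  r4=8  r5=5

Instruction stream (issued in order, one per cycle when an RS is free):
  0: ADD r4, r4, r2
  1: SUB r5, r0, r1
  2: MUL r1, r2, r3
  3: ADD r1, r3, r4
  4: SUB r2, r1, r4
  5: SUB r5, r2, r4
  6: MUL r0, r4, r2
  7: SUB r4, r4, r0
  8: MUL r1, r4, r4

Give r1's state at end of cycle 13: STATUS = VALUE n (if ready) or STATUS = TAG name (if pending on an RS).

STATUS = TAG Mul1

cycle 1: issue ADD r4<-Add1 // r0:8,r1:8,r2:6,r3:9,r4:Add1,r5:5
cycle 2: issue SUB r5<-Add2 // r0:8,r1:8,r2:6,r3:9,r4:Add1,r5:Add2
cycle 3: issue MUL r1<-Mul1 // r0:8,r1:Mul1,r2:6,r3:9,r4:Add1,r5:Add2
cycle 4: CDB Add1=14; issue ADD r1<-Add1 // r0:8,r1:Add1,r2:6,r3:9,r4:14,r5:Add2
cycle 5: CDB Add2=0; issue SUB r2<-Add2 // r0:8,r1:Add1,r2:Add2,r3:9,r4:14,r5:0
cycle 6: issue SUB r5<-Add3 // r0:8,r1:Add1,r2:Add2,r3:9,r4:14,r5:Add3
cycle 7: CDB Add1=23; issue MUL r0<-Mul2 // r0:Mul2,r1:23,r2:Add2,r3:9,r4:14,r5:Add3
cycle 8: CDB Mul1=54; issue SUB r4<-Add1 // r0:Mul2,r1:23,r2:Add2,r3:9,r4:Add1,r5:Add3
cycle 9: issue MUL r1<-Mul1 // r0:Mul2,r1:Mul1,r2:Add2,r3:9,r4:Add1,r5:Add3
cycle 10: CDB Add2=9 // r0:Mul2,r1:Mul1,r2:9,r3:9,r4:Add1,r5:Add3
cycle 11: - // r0:Mul2,r1:Mul1,r2:9,r3:9,r4:Add1,r5:Add3
cycle 12: - // r0:Mul2,r1:Mul1,r2:9,r3:9,r4:Add1,r5:Add3
cycle 13: CDB Add3=-5 // r0:Mul2,r1:Mul1,r2:9,r3:9,r4:Add1,r5:-5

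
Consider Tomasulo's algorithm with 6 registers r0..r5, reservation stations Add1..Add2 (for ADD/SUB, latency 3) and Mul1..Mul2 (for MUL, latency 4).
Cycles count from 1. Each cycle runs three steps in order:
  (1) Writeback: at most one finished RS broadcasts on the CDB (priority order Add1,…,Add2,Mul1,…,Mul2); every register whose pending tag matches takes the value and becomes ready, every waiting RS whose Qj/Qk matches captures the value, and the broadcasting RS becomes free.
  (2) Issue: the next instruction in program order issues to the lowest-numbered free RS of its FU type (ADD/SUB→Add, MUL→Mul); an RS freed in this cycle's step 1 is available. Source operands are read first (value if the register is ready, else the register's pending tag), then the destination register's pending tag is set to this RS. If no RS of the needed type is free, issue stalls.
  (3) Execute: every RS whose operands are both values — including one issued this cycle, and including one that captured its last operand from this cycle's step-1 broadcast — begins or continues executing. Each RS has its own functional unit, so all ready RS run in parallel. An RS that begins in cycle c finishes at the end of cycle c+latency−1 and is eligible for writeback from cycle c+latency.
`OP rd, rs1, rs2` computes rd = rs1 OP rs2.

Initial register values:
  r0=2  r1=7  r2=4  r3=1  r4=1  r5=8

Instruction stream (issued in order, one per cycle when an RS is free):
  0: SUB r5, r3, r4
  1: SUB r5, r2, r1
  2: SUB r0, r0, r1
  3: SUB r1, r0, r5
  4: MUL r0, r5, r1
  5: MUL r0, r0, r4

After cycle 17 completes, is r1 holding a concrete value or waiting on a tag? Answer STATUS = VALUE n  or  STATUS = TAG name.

STATUS = VALUE -2

  c1: issue SUB r5<-Add1  regs: r0:2,r1:7,r2:4,r3:1,r4:1,r5:Add1
  c2: issue SUB r5<-Add2  regs: r0:2,r1:7,r2:4,r3:1,r4:1,r5:Add2
  c3: stall  regs: r0:2,r1:7,r2:4,r3:1,r4:1,r5:Add2
  c4: CDB Add1=0; issue SUB r0<-Add1  regs: r0:Add1,r1:7,r2:4,r3:1,r4:1,r5:Add2
  c5: CDB Add2=-3; issue SUB r1<-Add2  regs: r0:Add1,r1:Add2,r2:4,r3:1,r4:1,r5:-3
  c6: issue MUL r0<-Mul1  regs: r0:Mul1,r1:Add2,r2:4,r3:1,r4:1,r5:-3
  c7: CDB Add1=-5; issue MUL r0<-Mul2  regs: r0:Mul2,r1:Add2,r2:4,r3:1,r4:1,r5:-3
  c8: -  regs: r0:Mul2,r1:Add2,r2:4,r3:1,r4:1,r5:-3
  c9: -  regs: r0:Mul2,r1:Add2,r2:4,r3:1,r4:1,r5:-3
  c10: CDB Add2=-2  regs: r0:Mul2,r1:-2,r2:4,r3:1,r4:1,r5:-3
  c11: -  regs: r0:Mul2,r1:-2,r2:4,r3:1,r4:1,r5:-3
  c12: -  regs: r0:Mul2,r1:-2,r2:4,r3:1,r4:1,r5:-3
  c13: -  regs: r0:Mul2,r1:-2,r2:4,r3:1,r4:1,r5:-3
  c14: CDB Mul1=6  regs: r0:Mul2,r1:-2,r2:4,r3:1,r4:1,r5:-3
  c15: -  regs: r0:Mul2,r1:-2,r2:4,r3:1,r4:1,r5:-3
  c16: -  regs: r0:Mul2,r1:-2,r2:4,r3:1,r4:1,r5:-3
  c17: -  regs: r0:Mul2,r1:-2,r2:4,r3:1,r4:1,r5:-3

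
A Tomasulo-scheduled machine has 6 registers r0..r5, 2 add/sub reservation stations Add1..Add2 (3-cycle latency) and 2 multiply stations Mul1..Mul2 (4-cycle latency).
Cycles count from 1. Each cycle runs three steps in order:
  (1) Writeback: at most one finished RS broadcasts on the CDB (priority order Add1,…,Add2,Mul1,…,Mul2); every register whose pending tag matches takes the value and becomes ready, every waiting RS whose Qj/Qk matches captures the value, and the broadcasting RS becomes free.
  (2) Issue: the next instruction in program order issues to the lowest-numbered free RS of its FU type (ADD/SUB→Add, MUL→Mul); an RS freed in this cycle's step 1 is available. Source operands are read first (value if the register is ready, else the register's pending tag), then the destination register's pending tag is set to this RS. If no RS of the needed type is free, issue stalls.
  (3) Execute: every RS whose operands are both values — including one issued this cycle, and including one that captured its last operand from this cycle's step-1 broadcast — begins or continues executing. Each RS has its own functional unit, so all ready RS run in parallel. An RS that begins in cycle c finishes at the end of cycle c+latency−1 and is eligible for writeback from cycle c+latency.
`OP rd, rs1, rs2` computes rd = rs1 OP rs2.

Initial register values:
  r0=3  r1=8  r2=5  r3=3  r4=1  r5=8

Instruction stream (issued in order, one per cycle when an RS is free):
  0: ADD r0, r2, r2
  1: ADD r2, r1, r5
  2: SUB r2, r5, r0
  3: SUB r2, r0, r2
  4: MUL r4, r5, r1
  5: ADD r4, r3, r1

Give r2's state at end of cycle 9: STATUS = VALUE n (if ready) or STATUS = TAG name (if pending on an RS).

STATUS = TAG Add2

c1: issue ADD r0<-Add1 | r0:Add1,r1:8,r2:5,r3:3,r4:1,r5:8
c2: issue ADD r2<-Add2 | r0:Add1,r1:8,r2:Add2,r3:3,r4:1,r5:8
c3: stall | r0:Add1,r1:8,r2:Add2,r3:3,r4:1,r5:8
c4: CDB Add1=10; issue SUB r2<-Add1 | r0:10,r1:8,r2:Add1,r3:3,r4:1,r5:8
c5: CDB Add2=16; issue SUB r2<-Add2 | r0:10,r1:8,r2:Add2,r3:3,r4:1,r5:8
c6: issue MUL r4<-Mul1 | r0:10,r1:8,r2:Add2,r3:3,r4:Mul1,r5:8
c7: CDB Add1=-2; issue ADD r4<-Add1 | r0:10,r1:8,r2:Add2,r3:3,r4:Add1,r5:8
c8: - | r0:10,r1:8,r2:Add2,r3:3,r4:Add1,r5:8
c9: - | r0:10,r1:8,r2:Add2,r3:3,r4:Add1,r5:8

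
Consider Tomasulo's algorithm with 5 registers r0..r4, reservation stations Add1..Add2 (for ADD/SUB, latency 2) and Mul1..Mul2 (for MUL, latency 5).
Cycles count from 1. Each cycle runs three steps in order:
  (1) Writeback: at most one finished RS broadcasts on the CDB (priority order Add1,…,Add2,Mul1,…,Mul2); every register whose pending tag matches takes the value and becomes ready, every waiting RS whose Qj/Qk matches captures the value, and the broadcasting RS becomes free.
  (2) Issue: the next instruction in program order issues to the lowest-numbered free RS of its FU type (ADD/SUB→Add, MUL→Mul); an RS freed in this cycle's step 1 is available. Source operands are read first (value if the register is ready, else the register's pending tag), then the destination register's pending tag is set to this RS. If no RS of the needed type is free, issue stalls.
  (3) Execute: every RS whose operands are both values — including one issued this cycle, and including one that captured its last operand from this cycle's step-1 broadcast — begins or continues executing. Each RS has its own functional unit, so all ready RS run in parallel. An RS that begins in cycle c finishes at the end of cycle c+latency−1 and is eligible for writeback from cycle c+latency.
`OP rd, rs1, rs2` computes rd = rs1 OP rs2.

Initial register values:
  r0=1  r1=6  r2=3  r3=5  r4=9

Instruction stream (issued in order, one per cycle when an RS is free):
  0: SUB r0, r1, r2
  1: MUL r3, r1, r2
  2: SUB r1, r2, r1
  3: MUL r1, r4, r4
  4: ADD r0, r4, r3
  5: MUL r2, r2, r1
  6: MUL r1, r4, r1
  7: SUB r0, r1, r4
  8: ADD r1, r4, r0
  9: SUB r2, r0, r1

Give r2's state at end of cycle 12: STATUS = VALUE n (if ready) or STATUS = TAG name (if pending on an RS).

STATUS = TAG Mul1

c1: issue SUB r0<-Add1 | r0:Add1,r1:6,r2:3,r3:5,r4:9
c2: issue MUL r3<-Mul1 | r0:Add1,r1:6,r2:3,r3:Mul1,r4:9
c3: CDB Add1=3; issue SUB r1<-Add1 | r0:3,r1:Add1,r2:3,r3:Mul1,r4:9
c4: issue MUL r1<-Mul2 | r0:3,r1:Mul2,r2:3,r3:Mul1,r4:9
c5: CDB Add1=-3; issue ADD r0<-Add1 | r0:Add1,r1:Mul2,r2:3,r3:Mul1,r4:9
c6: stall | r0:Add1,r1:Mul2,r2:3,r3:Mul1,r4:9
c7: CDB Mul1=18; issue MUL r2<-Mul1 | r0:Add1,r1:Mul2,r2:Mul1,r3:18,r4:9
c8: stall | r0:Add1,r1:Mul2,r2:Mul1,r3:18,r4:9
c9: CDB Add1=27; stall | r0:27,r1:Mul2,r2:Mul1,r3:18,r4:9
c10: CDB Mul2=81; issue MUL r1<-Mul2 | r0:27,r1:Mul2,r2:Mul1,r3:18,r4:9
c11: issue SUB r0<-Add1 | r0:Add1,r1:Mul2,r2:Mul1,r3:18,r4:9
c12: issue ADD r1<-Add2 | r0:Add1,r1:Add2,r2:Mul1,r3:18,r4:9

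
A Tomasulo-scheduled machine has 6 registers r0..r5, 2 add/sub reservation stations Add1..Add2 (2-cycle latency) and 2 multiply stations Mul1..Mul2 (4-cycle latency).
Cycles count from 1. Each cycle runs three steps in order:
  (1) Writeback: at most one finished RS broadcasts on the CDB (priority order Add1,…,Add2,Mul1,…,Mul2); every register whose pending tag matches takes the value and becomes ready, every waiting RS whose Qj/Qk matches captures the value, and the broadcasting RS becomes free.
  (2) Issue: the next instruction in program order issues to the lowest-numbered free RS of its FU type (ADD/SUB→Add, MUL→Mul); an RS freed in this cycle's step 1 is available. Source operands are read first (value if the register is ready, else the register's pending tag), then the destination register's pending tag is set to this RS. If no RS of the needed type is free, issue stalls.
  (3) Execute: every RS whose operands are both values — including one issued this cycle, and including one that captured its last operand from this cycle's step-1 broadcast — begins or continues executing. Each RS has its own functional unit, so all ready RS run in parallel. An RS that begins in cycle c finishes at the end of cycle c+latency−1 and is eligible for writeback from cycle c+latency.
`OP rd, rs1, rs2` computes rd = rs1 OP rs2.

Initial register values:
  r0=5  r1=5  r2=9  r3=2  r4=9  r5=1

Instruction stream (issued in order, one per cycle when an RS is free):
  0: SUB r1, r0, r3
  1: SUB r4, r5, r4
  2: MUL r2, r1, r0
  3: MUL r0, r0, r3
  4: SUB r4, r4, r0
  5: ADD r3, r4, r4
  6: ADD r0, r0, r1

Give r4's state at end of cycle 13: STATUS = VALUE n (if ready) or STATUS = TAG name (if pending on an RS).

STATUS = VALUE -18

c1: issue SUB r1<-Add1 | r0:5,r1:Add1,r2:9,r3:2,r4:9,r5:1
c2: issue SUB r4<-Add2 | r0:5,r1:Add1,r2:9,r3:2,r4:Add2,r5:1
c3: CDB Add1=3; issue MUL r2<-Mul1 | r0:5,r1:3,r2:Mul1,r3:2,r4:Add2,r5:1
c4: CDB Add2=-8; issue MUL r0<-Mul2 | r0:Mul2,r1:3,r2:Mul1,r3:2,r4:-8,r5:1
c5: issue SUB r4<-Add1 | r0:Mul2,r1:3,r2:Mul1,r3:2,r4:Add1,r5:1
c6: issue ADD r3<-Add2 | r0:Mul2,r1:3,r2:Mul1,r3:Add2,r4:Add1,r5:1
c7: CDB Mul1=15; stall | r0:Mul2,r1:3,r2:15,r3:Add2,r4:Add1,r5:1
c8: CDB Mul2=10; stall | r0:10,r1:3,r2:15,r3:Add2,r4:Add1,r5:1
c9: stall | r0:10,r1:3,r2:15,r3:Add2,r4:Add1,r5:1
c10: CDB Add1=-18; issue ADD r0<-Add1 | r0:Add1,r1:3,r2:15,r3:Add2,r4:-18,r5:1
c11: - | r0:Add1,r1:3,r2:15,r3:Add2,r4:-18,r5:1
c12: CDB Add1=13 | r0:13,r1:3,r2:15,r3:Add2,r4:-18,r5:1
c13: CDB Add2=-36 | r0:13,r1:3,r2:15,r3:-36,r4:-18,r5:1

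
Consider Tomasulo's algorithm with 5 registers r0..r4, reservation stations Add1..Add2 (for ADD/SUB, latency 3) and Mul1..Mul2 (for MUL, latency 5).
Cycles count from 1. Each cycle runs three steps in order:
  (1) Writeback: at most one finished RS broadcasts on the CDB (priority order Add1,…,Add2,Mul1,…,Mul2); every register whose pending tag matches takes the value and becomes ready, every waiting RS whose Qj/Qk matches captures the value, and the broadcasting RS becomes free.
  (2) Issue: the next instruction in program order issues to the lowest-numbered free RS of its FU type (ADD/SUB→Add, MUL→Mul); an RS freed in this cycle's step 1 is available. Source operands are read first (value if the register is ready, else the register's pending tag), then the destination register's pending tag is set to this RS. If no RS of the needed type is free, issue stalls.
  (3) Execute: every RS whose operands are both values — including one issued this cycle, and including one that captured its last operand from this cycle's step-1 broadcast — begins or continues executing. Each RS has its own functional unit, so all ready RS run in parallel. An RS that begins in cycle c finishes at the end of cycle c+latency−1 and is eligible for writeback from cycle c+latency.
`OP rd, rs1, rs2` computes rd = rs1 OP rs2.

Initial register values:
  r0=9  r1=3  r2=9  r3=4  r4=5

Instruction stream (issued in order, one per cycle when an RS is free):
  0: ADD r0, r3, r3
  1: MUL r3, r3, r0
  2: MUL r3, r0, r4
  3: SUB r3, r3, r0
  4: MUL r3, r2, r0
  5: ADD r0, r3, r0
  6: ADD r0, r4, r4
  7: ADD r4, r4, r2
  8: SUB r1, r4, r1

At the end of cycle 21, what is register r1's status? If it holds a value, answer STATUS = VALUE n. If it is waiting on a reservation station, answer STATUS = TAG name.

STATUS = TAG Add2

cycle 1: issue ADD r0<-Add1 // r0:Add1,r1:3,r2:9,r3:4,r4:5
cycle 2: issue MUL r3<-Mul1 // r0:Add1,r1:3,r2:9,r3:Mul1,r4:5
cycle 3: issue MUL r3<-Mul2 // r0:Add1,r1:3,r2:9,r3:Mul2,r4:5
cycle 4: CDB Add1=8; issue SUB r3<-Add1 // r0:8,r1:3,r2:9,r3:Add1,r4:5
cycle 5: stall // r0:8,r1:3,r2:9,r3:Add1,r4:5
cycle 6: stall // r0:8,r1:3,r2:9,r3:Add1,r4:5
cycle 7: stall // r0:8,r1:3,r2:9,r3:Add1,r4:5
cycle 8: stall // r0:8,r1:3,r2:9,r3:Add1,r4:5
cycle 9: CDB Mul1=32; issue MUL r3<-Mul1 // r0:8,r1:3,r2:9,r3:Mul1,r4:5
cycle 10: CDB Mul2=40; issue ADD r0<-Add2 // r0:Add2,r1:3,r2:9,r3:Mul1,r4:5
cycle 11: stall // r0:Add2,r1:3,r2:9,r3:Mul1,r4:5
cycle 12: stall // r0:Add2,r1:3,r2:9,r3:Mul1,r4:5
cycle 13: CDB Add1=32; issue ADD r0<-Add1 // r0:Add1,r1:3,r2:9,r3:Mul1,r4:5
cycle 14: CDB Mul1=72; stall // r0:Add1,r1:3,r2:9,r3:72,r4:5
cycle 15: stall // r0:Add1,r1:3,r2:9,r3:72,r4:5
cycle 16: CDB Add1=10; issue ADD r4<-Add1 // r0:10,r1:3,r2:9,r3:72,r4:Add1
cycle 17: CDB Add2=80; issue SUB r1<-Add2 // r0:10,r1:Add2,r2:9,r3:72,r4:Add1
cycle 18: - // r0:10,r1:Add2,r2:9,r3:72,r4:Add1
cycle 19: CDB Add1=14 // r0:10,r1:Add2,r2:9,r3:72,r4:14
cycle 20: - // r0:10,r1:Add2,r2:9,r3:72,r4:14
cycle 21: - // r0:10,r1:Add2,r2:9,r3:72,r4:14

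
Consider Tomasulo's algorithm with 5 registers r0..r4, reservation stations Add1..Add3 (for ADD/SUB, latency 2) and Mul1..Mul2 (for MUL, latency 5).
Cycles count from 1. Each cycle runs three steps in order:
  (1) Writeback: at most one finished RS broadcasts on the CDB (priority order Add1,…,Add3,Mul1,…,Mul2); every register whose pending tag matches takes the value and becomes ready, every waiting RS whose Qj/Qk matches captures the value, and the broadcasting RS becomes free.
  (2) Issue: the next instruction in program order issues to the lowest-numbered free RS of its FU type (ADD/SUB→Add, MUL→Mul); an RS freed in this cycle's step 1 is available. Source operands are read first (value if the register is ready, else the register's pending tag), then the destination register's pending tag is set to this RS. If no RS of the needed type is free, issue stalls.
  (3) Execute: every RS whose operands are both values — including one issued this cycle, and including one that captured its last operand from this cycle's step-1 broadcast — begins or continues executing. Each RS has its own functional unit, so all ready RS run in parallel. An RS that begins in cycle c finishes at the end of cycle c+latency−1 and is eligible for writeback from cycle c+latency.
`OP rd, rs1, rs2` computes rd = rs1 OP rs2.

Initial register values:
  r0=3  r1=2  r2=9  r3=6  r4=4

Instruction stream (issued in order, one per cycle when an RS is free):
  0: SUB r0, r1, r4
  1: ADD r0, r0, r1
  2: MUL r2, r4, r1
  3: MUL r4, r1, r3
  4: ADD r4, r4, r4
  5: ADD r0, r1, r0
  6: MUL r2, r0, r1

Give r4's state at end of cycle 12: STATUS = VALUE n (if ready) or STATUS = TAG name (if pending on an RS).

  c1: issue SUB r0<-Add1  regs: r0:Add1,r1:2,r2:9,r3:6,r4:4
  c2: issue ADD r0<-Add2  regs: r0:Add2,r1:2,r2:9,r3:6,r4:4
  c3: CDB Add1=-2; issue MUL r2<-Mul1  regs: r0:Add2,r1:2,r2:Mul1,r3:6,r4:4
  c4: issue MUL r4<-Mul2  regs: r0:Add2,r1:2,r2:Mul1,r3:6,r4:Mul2
  c5: CDB Add2=0; issue ADD r4<-Add1  regs: r0:0,r1:2,r2:Mul1,r3:6,r4:Add1
  c6: issue ADD r0<-Add2  regs: r0:Add2,r1:2,r2:Mul1,r3:6,r4:Add1
  c7: stall  regs: r0:Add2,r1:2,r2:Mul1,r3:6,r4:Add1
  c8: CDB Add2=2; stall  regs: r0:2,r1:2,r2:Mul1,r3:6,r4:Add1
  c9: CDB Mul1=8; issue MUL r2<-Mul1  regs: r0:2,r1:2,r2:Mul1,r3:6,r4:Add1
  c10: CDB Mul2=12  regs: r0:2,r1:2,r2:Mul1,r3:6,r4:Add1
  c11: -  regs: r0:2,r1:2,r2:Mul1,r3:6,r4:Add1
  c12: CDB Add1=24  regs: r0:2,r1:2,r2:Mul1,r3:6,r4:24

STATUS = VALUE 24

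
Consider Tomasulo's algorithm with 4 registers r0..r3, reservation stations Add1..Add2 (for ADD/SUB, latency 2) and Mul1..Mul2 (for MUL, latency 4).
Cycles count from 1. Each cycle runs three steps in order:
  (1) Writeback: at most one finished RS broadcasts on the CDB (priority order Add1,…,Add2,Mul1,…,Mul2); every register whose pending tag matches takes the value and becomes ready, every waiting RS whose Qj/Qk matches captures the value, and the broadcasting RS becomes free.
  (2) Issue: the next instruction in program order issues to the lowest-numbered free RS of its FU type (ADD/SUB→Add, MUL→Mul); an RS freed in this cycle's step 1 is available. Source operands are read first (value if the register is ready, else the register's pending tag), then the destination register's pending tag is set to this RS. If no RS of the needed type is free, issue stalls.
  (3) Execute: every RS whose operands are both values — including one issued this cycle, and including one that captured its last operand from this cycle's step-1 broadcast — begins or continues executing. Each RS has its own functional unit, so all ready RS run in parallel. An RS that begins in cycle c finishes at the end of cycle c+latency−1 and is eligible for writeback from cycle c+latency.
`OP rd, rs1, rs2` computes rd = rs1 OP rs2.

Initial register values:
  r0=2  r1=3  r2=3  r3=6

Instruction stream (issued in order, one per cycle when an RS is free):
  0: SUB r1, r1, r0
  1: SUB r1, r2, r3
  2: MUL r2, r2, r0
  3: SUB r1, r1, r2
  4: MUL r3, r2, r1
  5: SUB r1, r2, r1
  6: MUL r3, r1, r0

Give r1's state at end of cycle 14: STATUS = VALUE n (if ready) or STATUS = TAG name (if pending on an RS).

STATUS = VALUE 15

cycle 1: issue SUB r1<-Add1 // r0:2,r1:Add1,r2:3,r3:6
cycle 2: issue SUB r1<-Add2 // r0:2,r1:Add2,r2:3,r3:6
cycle 3: CDB Add1=1; issue MUL r2<-Mul1 // r0:2,r1:Add2,r2:Mul1,r3:6
cycle 4: CDB Add2=-3; issue SUB r1<-Add1 // r0:2,r1:Add1,r2:Mul1,r3:6
cycle 5: issue MUL r3<-Mul2 // r0:2,r1:Add1,r2:Mul1,r3:Mul2
cycle 6: issue SUB r1<-Add2 // r0:2,r1:Add2,r2:Mul1,r3:Mul2
cycle 7: CDB Mul1=6; issue MUL r3<-Mul1 // r0:2,r1:Add2,r2:6,r3:Mul1
cycle 8: - // r0:2,r1:Add2,r2:6,r3:Mul1
cycle 9: CDB Add1=-9 // r0:2,r1:Add2,r2:6,r3:Mul1
cycle 10: - // r0:2,r1:Add2,r2:6,r3:Mul1
cycle 11: CDB Add2=15 // r0:2,r1:15,r2:6,r3:Mul1
cycle 12: - // r0:2,r1:15,r2:6,r3:Mul1
cycle 13: CDB Mul2=-54 // r0:2,r1:15,r2:6,r3:Mul1
cycle 14: - // r0:2,r1:15,r2:6,r3:Mul1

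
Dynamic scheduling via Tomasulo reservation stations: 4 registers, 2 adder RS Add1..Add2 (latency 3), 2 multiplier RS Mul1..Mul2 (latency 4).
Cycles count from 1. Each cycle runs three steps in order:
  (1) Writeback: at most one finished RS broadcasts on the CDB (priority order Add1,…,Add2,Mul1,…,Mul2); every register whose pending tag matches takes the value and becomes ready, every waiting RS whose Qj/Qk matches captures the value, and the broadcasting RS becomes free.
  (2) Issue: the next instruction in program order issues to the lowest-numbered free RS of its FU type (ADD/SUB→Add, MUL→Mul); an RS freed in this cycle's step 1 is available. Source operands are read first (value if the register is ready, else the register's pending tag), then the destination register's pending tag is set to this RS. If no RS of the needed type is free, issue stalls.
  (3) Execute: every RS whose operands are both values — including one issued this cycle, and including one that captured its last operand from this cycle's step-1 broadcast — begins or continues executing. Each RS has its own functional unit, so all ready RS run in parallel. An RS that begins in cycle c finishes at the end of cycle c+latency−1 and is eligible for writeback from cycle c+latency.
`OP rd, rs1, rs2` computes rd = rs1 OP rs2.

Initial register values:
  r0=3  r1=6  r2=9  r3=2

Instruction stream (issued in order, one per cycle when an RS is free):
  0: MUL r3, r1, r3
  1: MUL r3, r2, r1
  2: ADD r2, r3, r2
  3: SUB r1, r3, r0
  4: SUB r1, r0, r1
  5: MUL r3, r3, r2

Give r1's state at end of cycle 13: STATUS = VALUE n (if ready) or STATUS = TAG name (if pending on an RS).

STATUS = VALUE -48

cycle 1: issue MUL r3<-Mul1 // r0:3,r1:6,r2:9,r3:Mul1
cycle 2: issue MUL r3<-Mul2 // r0:3,r1:6,r2:9,r3:Mul2
cycle 3: issue ADD r2<-Add1 // r0:3,r1:6,r2:Add1,r3:Mul2
cycle 4: issue SUB r1<-Add2 // r0:3,r1:Add2,r2:Add1,r3:Mul2
cycle 5: CDB Mul1=12; stall // r0:3,r1:Add2,r2:Add1,r3:Mul2
cycle 6: CDB Mul2=54; stall // r0:3,r1:Add2,r2:Add1,r3:54
cycle 7: stall // r0:3,r1:Add2,r2:Add1,r3:54
cycle 8: stall // r0:3,r1:Add2,r2:Add1,r3:54
cycle 9: CDB Add1=63; issue SUB r1<-Add1 // r0:3,r1:Add1,r2:63,r3:54
cycle 10: CDB Add2=51; issue MUL r3<-Mul1 // r0:3,r1:Add1,r2:63,r3:Mul1
cycle 11: - // r0:3,r1:Add1,r2:63,r3:Mul1
cycle 12: - // r0:3,r1:Add1,r2:63,r3:Mul1
cycle 13: CDB Add1=-48 // r0:3,r1:-48,r2:63,r3:Mul1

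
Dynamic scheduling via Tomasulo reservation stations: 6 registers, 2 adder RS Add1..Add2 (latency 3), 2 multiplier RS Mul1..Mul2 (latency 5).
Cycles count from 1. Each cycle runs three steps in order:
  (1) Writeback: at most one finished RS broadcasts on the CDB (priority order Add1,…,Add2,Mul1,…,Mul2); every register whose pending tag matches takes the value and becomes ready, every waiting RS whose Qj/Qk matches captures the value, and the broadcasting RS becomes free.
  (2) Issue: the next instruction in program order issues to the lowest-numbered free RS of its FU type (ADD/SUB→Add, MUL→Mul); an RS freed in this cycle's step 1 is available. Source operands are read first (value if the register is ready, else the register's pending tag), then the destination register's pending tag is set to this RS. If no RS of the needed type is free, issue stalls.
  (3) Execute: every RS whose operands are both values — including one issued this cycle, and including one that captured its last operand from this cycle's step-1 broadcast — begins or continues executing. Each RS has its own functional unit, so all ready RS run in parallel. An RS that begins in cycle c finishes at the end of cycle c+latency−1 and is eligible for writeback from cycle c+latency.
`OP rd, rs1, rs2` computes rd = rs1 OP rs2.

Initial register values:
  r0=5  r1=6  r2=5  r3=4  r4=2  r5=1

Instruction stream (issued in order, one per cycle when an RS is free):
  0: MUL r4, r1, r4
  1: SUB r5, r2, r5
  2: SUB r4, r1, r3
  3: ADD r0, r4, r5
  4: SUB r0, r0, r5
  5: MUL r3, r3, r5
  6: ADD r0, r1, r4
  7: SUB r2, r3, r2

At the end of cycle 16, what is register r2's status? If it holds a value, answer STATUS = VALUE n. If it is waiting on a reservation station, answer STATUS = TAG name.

c1: issue MUL r4<-Mul1 | r0:5,r1:6,r2:5,r3:4,r4:Mul1,r5:1
c2: issue SUB r5<-Add1 | r0:5,r1:6,r2:5,r3:4,r4:Mul1,r5:Add1
c3: issue SUB r4<-Add2 | r0:5,r1:6,r2:5,r3:4,r4:Add2,r5:Add1
c4: stall | r0:5,r1:6,r2:5,r3:4,r4:Add2,r5:Add1
c5: CDB Add1=4; issue ADD r0<-Add1 | r0:Add1,r1:6,r2:5,r3:4,r4:Add2,r5:4
c6: CDB Add2=2; issue SUB r0<-Add2 | r0:Add2,r1:6,r2:5,r3:4,r4:2,r5:4
c7: CDB Mul1=12; issue MUL r3<-Mul1 | r0:Add2,r1:6,r2:5,r3:Mul1,r4:2,r5:4
c8: stall | r0:Add2,r1:6,r2:5,r3:Mul1,r4:2,r5:4
c9: CDB Add1=6; issue ADD r0<-Add1 | r0:Add1,r1:6,r2:5,r3:Mul1,r4:2,r5:4
c10: stall | r0:Add1,r1:6,r2:5,r3:Mul1,r4:2,r5:4
c11: stall | r0:Add1,r1:6,r2:5,r3:Mul1,r4:2,r5:4
c12: CDB Add1=8; issue SUB r2<-Add1 | r0:8,r1:6,r2:Add1,r3:Mul1,r4:2,r5:4
c13: CDB Add2=2 | r0:8,r1:6,r2:Add1,r3:Mul1,r4:2,r5:4
c14: CDB Mul1=16 | r0:8,r1:6,r2:Add1,r3:16,r4:2,r5:4
c15: - | r0:8,r1:6,r2:Add1,r3:16,r4:2,r5:4
c16: - | r0:8,r1:6,r2:Add1,r3:16,r4:2,r5:4

STATUS = TAG Add1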